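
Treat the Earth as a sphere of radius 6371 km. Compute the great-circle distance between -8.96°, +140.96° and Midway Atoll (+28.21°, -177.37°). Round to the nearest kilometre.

6092 km

Δλ = -177.37 − 140.96 = -318.33°; wrapped into (−180°, 180°]: 41.67°.
Δφ = 28.21 − -8.96 = 37.17°.
a = sin²(Δφ/2) + cos φ₁ · cos φ₂ · sin²(Δλ/2) = 0.211697.
c = 2·atan2(√a, √(1−a)) = 0.95623 rad → d = 6371·c ≈ 6092.13 km.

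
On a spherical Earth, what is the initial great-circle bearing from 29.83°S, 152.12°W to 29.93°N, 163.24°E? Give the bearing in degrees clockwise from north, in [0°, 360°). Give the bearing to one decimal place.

320.5°

Δλ = 163.24 − -152.12 = 315.36°; wrapped into (−180°, 180°]: -44.64°.
θ = atan2( sin Δλ · cos φ₂ , cos φ₁ · sin φ₂ − sin φ₁ · cos φ₂ · cos Δλ )
  = atan2(-0.60894, 0.73957) = -39.467° → normalised to [0°, 360°): 320.533°.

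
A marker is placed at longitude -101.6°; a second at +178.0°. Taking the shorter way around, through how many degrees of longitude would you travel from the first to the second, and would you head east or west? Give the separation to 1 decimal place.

80.4° west

Raw difference: 178.0 − -101.6 = 279.6°.
Normalise into (−180°, 180°]: 279.6° − 360° = -80.4°.
Negative ⇒ the second point lies to the west; separation 80.4°.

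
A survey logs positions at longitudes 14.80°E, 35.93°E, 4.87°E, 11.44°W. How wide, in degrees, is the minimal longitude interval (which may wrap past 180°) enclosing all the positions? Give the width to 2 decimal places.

47.37°

Sort the longitudes: -11.44°, +4.87°, +14.80°, +35.93°.
Eastward gaps between consecutive values (wrapping around): 16.31°, 9.93°, 21.13°, 312.63°.
Largest gap = 312.63° ⇒ minimal covering band is its complement: 360° − 312.63° = 47.37°.
Band runs from -11.44° eastward to +35.93°.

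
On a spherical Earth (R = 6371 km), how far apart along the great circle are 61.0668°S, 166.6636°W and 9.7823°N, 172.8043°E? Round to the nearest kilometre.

Δλ = 172.8043 − -166.6636 = 339.4679°; wrapped into (−180°, 180°]: -20.5321°.
Δφ = 9.7823 − -61.0668 = 70.8491°.
a = sin²(Δφ/2) + cos φ₁ · cos φ₂ · sin²(Δλ/2) = 0.351114.
c = 2·atan2(√a, √(1−a)) = 1.26844 rad → d = 6371·c ≈ 8081.22 km.

8081 km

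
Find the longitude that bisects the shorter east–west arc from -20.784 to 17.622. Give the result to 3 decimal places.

Signed shortest Δλ from -20.784° to +17.622° is +38.406°.
Midpoint longitude = -20.784° + (+38.406°)/2 = -20.784° + 19.203° = -1.581°.

-1.581°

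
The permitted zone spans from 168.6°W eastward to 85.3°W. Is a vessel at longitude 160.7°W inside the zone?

Yes

Band width going east from -168.6° to -85.3°: ((-85.3 − -168.6) mod 360) = 83.3°.
Offset of -160.7° east of the west edge: ((-160.7 − -168.6) mod 360) = 7.9°.
7.9° ≤ 83.3° ⇒ inside.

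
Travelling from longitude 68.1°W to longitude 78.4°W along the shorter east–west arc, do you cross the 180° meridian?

Signed shortest Δλ = ((-78.4 − -68.1 + 180) mod 360) − 180 = -10.3°.
Going west by 10.3° from -68.1° reaches -78.4° without touching 180°.

No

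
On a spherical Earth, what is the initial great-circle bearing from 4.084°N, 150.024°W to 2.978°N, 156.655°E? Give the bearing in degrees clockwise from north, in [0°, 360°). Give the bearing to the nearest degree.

271°

Δλ = 156.655 − -150.024 = 306.679°; wrapped into (−180°, 180°]: -53.321°.
θ = atan2( sin Δλ · cos φ₂ , cos φ₁ · sin φ₂ − sin φ₁ · cos φ₂ · cos Δλ )
  = atan2(-0.80091, 0.00934) = -89.332° → normalised to [0°, 360°): 270.668°.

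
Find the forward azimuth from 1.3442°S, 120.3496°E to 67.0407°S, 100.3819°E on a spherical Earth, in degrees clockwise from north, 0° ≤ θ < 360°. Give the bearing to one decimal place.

Δλ = 100.3819 − 120.3496 = -19.9677°.
θ = atan2( sin Δλ · cos φ₂ , cos φ₁ · sin φ₂ − sin φ₁ · cos φ₂ · cos Δλ )
  = atan2(-0.13321, -0.91193) = -171.689° → normalised to [0°, 360°): 188.311°.

188.3°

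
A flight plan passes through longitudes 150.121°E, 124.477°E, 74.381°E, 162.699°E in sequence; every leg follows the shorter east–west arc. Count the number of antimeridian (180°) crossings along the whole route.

0

Leg 1: +150.121° → +124.477°, shortest Δλ = -25.644° (west) — does not cross 180°.
Leg 2: +124.477° → +74.381°, shortest Δλ = -50.096° (west) — does not cross 180°.
Leg 3: +74.381° → +162.699°, shortest Δλ = 88.318° (east) — does not cross 180°.
Total crossings: 0.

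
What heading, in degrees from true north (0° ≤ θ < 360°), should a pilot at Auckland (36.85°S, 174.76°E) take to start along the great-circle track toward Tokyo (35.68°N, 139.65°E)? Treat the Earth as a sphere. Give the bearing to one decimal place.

Δλ = 139.65 − 174.76 = -35.11°.
θ = atan2( sin Δλ · cos φ₂ , cos φ₁ · sin φ₂ − sin φ₁ · cos φ₂ · cos Δλ )
  = atan2(-0.46719, 0.86524) = -28.367° → normalised to [0°, 360°): 331.633°.

331.6°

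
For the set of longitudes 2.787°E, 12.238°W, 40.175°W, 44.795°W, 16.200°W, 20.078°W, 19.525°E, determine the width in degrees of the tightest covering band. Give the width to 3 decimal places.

Sort the longitudes: -44.795°, -40.175°, -20.078°, -16.200°, -12.238°, +2.787°, +19.525°.
Eastward gaps between consecutive values (wrapping around): 4.620°, 20.097°, 3.878°, 3.962°, 15.025°, 16.738°, 295.680°.
Largest gap = 295.680° ⇒ minimal covering band is its complement: 360° − 295.680° = 64.320°.
Band runs from -44.795° eastward to +19.525°.

64.320°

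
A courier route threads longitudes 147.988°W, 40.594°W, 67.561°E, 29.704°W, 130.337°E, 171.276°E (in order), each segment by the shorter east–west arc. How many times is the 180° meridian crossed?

0

Leg 1: -147.988° → -40.594°, shortest Δλ = 107.394° (east) — does not cross 180°.
Leg 2: -40.594° → +67.561°, shortest Δλ = 108.155° (east) — does not cross 180°.
Leg 3: +67.561° → -29.704°, shortest Δλ = -97.265° (west) — does not cross 180°.
Leg 4: -29.704° → +130.337°, shortest Δλ = 160.041° (east) — does not cross 180°.
Leg 5: +130.337° → +171.276°, shortest Δλ = 40.939° (east) — does not cross 180°.
Total crossings: 0.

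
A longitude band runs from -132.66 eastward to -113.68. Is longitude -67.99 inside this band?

Band width going east from -132.66° to -113.68°: ((-113.68 − -132.66) mod 360) = 18.98°.
Offset of -67.99° east of the west edge: ((-67.99 − -132.66) mod 360) = 64.67°.
64.67° > 18.98° ⇒ outside.

No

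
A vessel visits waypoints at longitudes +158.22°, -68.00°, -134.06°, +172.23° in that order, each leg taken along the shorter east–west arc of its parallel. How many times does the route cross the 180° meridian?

Leg 1: +158.22° → -68.00°, shortest Δλ = 133.78° (east) — crosses 180°.
Leg 2: -68.00° → -134.06°, shortest Δλ = -66.06° (west) — does not cross 180°.
Leg 3: -134.06° → +172.23°, shortest Δλ = -53.71° (west) — crosses 180°.
Total crossings: 2.

2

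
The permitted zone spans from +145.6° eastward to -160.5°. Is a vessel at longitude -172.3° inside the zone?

Yes

Band width going east from +145.6° to -160.5°: ((-160.5 − 145.6) mod 360) = 53.9°.
Offset of -172.3° east of the west edge: ((-172.3 − 145.6) mod 360) = 42.1°.
42.1° ≤ 53.9° ⇒ inside.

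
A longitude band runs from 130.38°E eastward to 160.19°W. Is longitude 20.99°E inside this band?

Band width going east from +130.38° to -160.19°: ((-160.19 − 130.38) mod 360) = 69.43°.
Offset of +20.99° east of the west edge: ((20.99 − 130.38) mod 360) = 250.61°.
250.61° > 69.43° ⇒ outside.

No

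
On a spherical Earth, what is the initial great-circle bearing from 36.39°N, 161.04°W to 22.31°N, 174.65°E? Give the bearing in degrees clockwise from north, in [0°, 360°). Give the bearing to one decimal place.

242.9°

Δλ = 174.65 − -161.04 = 335.69°; wrapped into (−180°, 180°]: -24.31°.
θ = atan2( sin Δλ · cos φ₂ , cos φ₁ · sin φ₂ − sin φ₁ · cos φ₂ · cos Δλ )
  = atan2(-0.38086, -0.19461) = -117.066° → normalised to [0°, 360°): 242.934°.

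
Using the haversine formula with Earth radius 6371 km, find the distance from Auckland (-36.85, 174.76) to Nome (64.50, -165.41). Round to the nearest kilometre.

Δλ = -165.41 − 174.76 = -340.17°; wrapped into (−180°, 180°]: 19.83°.
Δφ = 64.50 − -36.85 = 101.35°.
a = sin²(Δφ/2) + cos φ₁ · cos φ₂ · sin²(Δλ/2) = 0.608615.
c = 2·atan2(√a, √(1−a)) = 1.78977 rad → d = 6371·c ≈ 11402.63 km.

11403 km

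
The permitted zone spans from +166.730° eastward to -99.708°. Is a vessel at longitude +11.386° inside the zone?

Band width going east from +166.730° to -99.708°: ((-99.708 − 166.730) mod 360) = 93.562°.
Offset of +11.386° east of the west edge: ((11.386 − 166.730) mod 360) = 204.656°.
204.656° > 93.562° ⇒ outside.

No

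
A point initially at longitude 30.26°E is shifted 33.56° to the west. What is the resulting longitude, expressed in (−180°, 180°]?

Start at +30.26°; shift −33.56° → -3.30°.
-3.30° already lies in (−180°, 180°].

3.30°W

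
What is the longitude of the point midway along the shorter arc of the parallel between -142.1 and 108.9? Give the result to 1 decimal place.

Signed shortest Δλ from -142.1° to +108.9° is -109.0°.
Midpoint longitude = -142.1° + (-109.0°)/2 = -142.1° − 54.5° = -196.6°.
Normalise into (−180°, 180°]: +163.4°.
(The naïve average (-142.1 + +108.9)/2 = -16.6° is on the wrong side of the globe.)

+163.4°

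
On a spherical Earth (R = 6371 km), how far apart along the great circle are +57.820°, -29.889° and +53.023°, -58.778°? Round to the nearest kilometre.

Δλ = -58.778 − -29.889 = -28.889°.
Δφ = 53.023 − 57.820 = -4.797°.
a = sin²(Δφ/2) + cos φ₁ · cos φ₂ · sin²(Δλ/2) = 0.021684.
c = 2·atan2(√a, √(1−a)) = 0.29558 rad → d = 6371·c ≈ 1883.15 km.

1883 km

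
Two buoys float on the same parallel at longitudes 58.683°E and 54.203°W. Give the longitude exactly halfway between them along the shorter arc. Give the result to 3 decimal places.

2.240°E

Signed shortest Δλ from +58.683° to -54.203° is -112.886°.
Midpoint longitude = +58.683° + (-112.886°)/2 = +58.683° − 56.443° = +2.240°.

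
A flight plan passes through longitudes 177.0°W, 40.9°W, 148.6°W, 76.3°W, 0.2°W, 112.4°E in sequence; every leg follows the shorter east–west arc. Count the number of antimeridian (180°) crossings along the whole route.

Leg 1: -177.0° → -40.9°, shortest Δλ = 136.1° (east) — does not cross 180°.
Leg 2: -40.9° → -148.6°, shortest Δλ = -107.7° (west) — does not cross 180°.
Leg 3: -148.6° → -76.3°, shortest Δλ = 72.3° (east) — does not cross 180°.
Leg 4: -76.3° → -0.2°, shortest Δλ = 76.1° (east) — does not cross 180°.
Leg 5: -0.2° → +112.4°, shortest Δλ = 112.6° (east) — does not cross 180°.
Total crossings: 0.

0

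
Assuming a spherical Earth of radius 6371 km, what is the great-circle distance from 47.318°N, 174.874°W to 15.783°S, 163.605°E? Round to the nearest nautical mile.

3962 nmi

Δλ = 163.605 − -174.874 = 338.479°; wrapped into (−180°, 180°]: -21.521°.
Δφ = -15.783 − 47.318 = -63.101°.
a = sin²(Δφ/2) + cos φ₁ · cos φ₂ · sin²(Δλ/2) = 0.296531.
c = 2·atan2(√a, √(1−a)) = 1.15170 rad → d = 6371·c ≈ 7337.46 km ≈ 3961.91 nmi.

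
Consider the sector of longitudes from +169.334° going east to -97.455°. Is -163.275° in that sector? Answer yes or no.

Band width going east from +169.334° to -97.455°: ((-97.455 − 169.334) mod 360) = 93.211°.
Offset of -163.275° east of the west edge: ((-163.275 − 169.334) mod 360) = 27.391°.
27.391° ≤ 93.211° ⇒ inside.

Yes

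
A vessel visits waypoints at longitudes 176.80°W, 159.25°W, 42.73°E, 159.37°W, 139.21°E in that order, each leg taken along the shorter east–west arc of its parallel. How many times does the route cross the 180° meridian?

3

Leg 1: -176.80° → -159.25°, shortest Δλ = 17.55° (east) — does not cross 180°.
Leg 2: -159.25° → +42.73°, shortest Δλ = -158.02° (west) — crosses 180°.
Leg 3: +42.73° → -159.37°, shortest Δλ = 157.9° (east) — crosses 180°.
Leg 4: -159.37° → +139.21°, shortest Δλ = -61.42° (west) — crosses 180°.
Total crossings: 3.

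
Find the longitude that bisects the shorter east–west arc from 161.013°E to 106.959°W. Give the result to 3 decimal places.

Signed shortest Δλ from +161.013° to -106.959° is +92.028°.
Midpoint longitude = +161.013° + (+92.028°)/2 = +161.013° + 46.014° = +207.027°.
Normalise into (−180°, 180°]: -152.973°.
(The naïve average (+161.013 + -106.959)/2 = 27.027° is on the wrong side of the globe.)

152.973°W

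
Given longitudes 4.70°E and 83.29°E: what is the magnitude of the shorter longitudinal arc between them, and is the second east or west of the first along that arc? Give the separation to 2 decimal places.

78.59° east

Raw difference: 83.29 − 4.70 = 78.59°.
Normalise into (−180°, 180°]: 78.59° stays 78.59°.
Positive ⇒ the second point lies to the east; separation 78.59°.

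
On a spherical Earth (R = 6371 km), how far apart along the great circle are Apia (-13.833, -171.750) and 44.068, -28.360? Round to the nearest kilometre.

15187 km

Δλ = -28.360 − -171.750 = 143.390°.
Δφ = 44.068 − -13.833 = 57.901°.
a = sin²(Δφ/2) + cos φ₁ · cos φ₂ · sin²(Δλ/2) = 0.863163.
c = 2·atan2(√a, √(1−a)) = 2.38376 rad → d = 6371·c ≈ 15186.92 km.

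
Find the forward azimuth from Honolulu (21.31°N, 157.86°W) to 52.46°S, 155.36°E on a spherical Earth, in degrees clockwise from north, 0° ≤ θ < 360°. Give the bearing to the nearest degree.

Δλ = 155.36 − -157.86 = 313.22°; wrapped into (−180°, 180°]: -46.78°.
θ = atan2( sin Δλ · cos φ₂ , cos φ₁ · sin φ₂ − sin φ₁ · cos φ₂ · cos Δλ )
  = atan2(-0.44403, -0.89035) = -153.494° → normalised to [0°, 360°): 206.506°.

207°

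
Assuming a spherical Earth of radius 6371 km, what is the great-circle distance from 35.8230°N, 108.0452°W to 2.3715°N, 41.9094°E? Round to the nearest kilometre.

Δλ = 41.9094 − -108.0452 = 149.9546°.
Δφ = 2.3715 − 35.8230 = -33.4515°.
a = sin²(Δφ/2) + cos φ₁ · cos φ₂ · sin²(Δλ/2) = 0.838529.
c = 2·atan2(√a, √(1−a)) = 2.31455 rad → d = 6371·c ≈ 14746.02 km.

14746 km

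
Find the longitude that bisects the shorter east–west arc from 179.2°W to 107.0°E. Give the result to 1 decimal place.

Signed shortest Δλ from -179.2° to +107.0° is -73.8°.
Midpoint longitude = -179.2° + (-73.8°)/2 = -179.2° − 36.9° = -216.1°.
Normalise into (−180°, 180°]: +143.9°.
(The naïve average (-179.2 + +107.0)/2 = -36.1° is on the wrong side of the globe.)

143.9°E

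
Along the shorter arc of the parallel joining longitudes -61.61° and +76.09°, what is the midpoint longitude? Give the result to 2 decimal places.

+7.24°

Signed shortest Δλ from -61.61° to +76.09° is +137.70°.
Midpoint longitude = -61.61° + (+137.70°)/2 = -61.61° + 68.85° = +7.24°.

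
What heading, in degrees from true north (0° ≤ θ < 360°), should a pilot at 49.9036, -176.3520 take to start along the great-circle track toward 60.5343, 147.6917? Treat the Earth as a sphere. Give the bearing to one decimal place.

Δλ = 147.6917 − -176.3520 = 324.0437°; wrapped into (−180°, 180°]: -35.9563°.
θ = atan2( sin Δλ · cos φ₂ , cos φ₁ · sin φ₂ − sin φ₁ · cos φ₂ · cos Δλ )
  = atan2(-0.28883, 0.25617) = -48.429° → normalised to [0°, 360°): 311.571°.

311.6°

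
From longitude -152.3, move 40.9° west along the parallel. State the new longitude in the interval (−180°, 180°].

+166.8°

Start at -152.3°; shift −40.9° → -193.2°.
-193.2° lies outside (−180°, 180°]; add 360° → +166.8°.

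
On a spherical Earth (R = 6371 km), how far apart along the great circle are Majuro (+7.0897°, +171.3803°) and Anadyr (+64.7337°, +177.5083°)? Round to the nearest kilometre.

Δλ = 177.5083 − 171.3803 = 6.1280°.
Δφ = 64.7337 − 7.0897 = 57.6440°.
a = sin²(Δφ/2) + cos φ₁ · cos φ₂ · sin²(Δλ/2) = 0.233621.
c = 2·atan2(√a, √(1−a)) = 1.00894 rad → d = 6371·c ≈ 6427.96 km.

6428 km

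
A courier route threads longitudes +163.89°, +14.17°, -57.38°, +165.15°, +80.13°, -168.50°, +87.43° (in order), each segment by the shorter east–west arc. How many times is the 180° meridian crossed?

3

Leg 1: +163.89° → +14.17°, shortest Δλ = -149.72° (west) — does not cross 180°.
Leg 2: +14.17° → -57.38°, shortest Δλ = -71.55° (west) — does not cross 180°.
Leg 3: -57.38° → +165.15°, shortest Δλ = -137.47° (west) — crosses 180°.
Leg 4: +165.15° → +80.13°, shortest Δλ = -85.02° (west) — does not cross 180°.
Leg 5: +80.13° → -168.50°, shortest Δλ = 111.37° (east) — crosses 180°.
Leg 6: -168.50° → +87.43°, shortest Δλ = -104.07° (west) — crosses 180°.
Total crossings: 3.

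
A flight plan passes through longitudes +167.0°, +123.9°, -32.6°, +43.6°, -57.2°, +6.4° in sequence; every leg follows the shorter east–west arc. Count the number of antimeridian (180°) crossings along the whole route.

0

Leg 1: +167.0° → +123.9°, shortest Δλ = -43.1° (west) — does not cross 180°.
Leg 2: +123.9° → -32.6°, shortest Δλ = -156.5° (west) — does not cross 180°.
Leg 3: -32.6° → +43.6°, shortest Δλ = 76.2° (east) — does not cross 180°.
Leg 4: +43.6° → -57.2°, shortest Δλ = -100.8° (west) — does not cross 180°.
Leg 5: -57.2° → +6.4°, shortest Δλ = 63.6° (east) — does not cross 180°.
Total crossings: 0.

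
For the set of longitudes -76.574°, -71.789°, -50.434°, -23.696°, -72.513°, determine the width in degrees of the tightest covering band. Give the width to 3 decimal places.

52.878°

Sort the longitudes: -76.574°, -72.513°, -71.789°, -50.434°, -23.696°.
Eastward gaps between consecutive values (wrapping around): 4.061°, 0.724°, 21.355°, 26.738°, 307.122°.
Largest gap = 307.122° ⇒ minimal covering band is its complement: 360° − 307.122° = 52.878°.
Band runs from -76.574° eastward to -23.696°.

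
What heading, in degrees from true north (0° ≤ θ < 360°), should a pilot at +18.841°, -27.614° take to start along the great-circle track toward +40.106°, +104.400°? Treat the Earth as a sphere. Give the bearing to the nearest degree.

36°

Δλ = 104.400 − -27.614 = 132.014°.
θ = atan2( sin Δλ · cos φ₂ , cos φ₁ · sin φ₂ − sin φ₁ · cos φ₂ · cos Δλ )
  = atan2(0.56827, 0.77501) = 36.251° → normalised to [0°, 360°): 36.251°.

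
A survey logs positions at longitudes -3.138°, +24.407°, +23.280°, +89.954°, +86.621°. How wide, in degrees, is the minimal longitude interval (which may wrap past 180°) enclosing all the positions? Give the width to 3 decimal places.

Sort the longitudes: -3.138°, +23.280°, +24.407°, +86.621°, +89.954°.
Eastward gaps between consecutive values (wrapping around): 26.418°, 1.127°, 62.214°, 3.333°, 266.908°.
Largest gap = 266.908° ⇒ minimal covering band is its complement: 360° − 266.908° = 93.092°.
Band runs from -3.138° eastward to +89.954°.

93.092°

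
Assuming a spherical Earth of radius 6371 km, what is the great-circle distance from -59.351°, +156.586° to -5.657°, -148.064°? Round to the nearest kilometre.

7571 km

Δλ = -148.064 − 156.586 = -304.650°; wrapped into (−180°, 180°]: 55.350°.
Δφ = -5.657 − -59.351 = 53.694°.
a = sin²(Δφ/2) + cos φ₁ · cos φ₂ · sin²(Δλ/2) = 0.313384.
c = 2·atan2(√a, √(1−a)) = 1.18831 rad → d = 6371·c ≈ 7570.70 km.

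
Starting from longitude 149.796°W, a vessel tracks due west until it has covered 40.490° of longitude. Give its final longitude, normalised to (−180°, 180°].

Start at -149.796°; shift −40.490° → -190.286°.
-190.286° lies outside (−180°, 180°]; add 360° → +169.714°.

169.714°E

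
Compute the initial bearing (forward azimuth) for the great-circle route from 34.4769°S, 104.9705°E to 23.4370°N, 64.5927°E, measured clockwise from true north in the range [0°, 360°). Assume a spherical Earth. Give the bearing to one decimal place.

Δλ = 64.5927 − 104.9705 = -40.3778°.
θ = atan2( sin Δλ · cos φ₂ , cos φ₁ · sin φ₂ − sin φ₁ · cos φ₂ · cos Δλ )
  = atan2(-0.59438, 0.72353) = -39.403° → normalised to [0°, 360°): 320.597°.

320.6°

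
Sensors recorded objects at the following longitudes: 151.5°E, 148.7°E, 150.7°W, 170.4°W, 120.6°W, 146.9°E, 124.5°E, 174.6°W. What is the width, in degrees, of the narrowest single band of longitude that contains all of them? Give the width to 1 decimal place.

Sort the longitudes: -174.6°, -170.4°, -150.7°, -120.6°, +124.5°, +146.9°, +148.7°, +151.5°.
Eastward gaps between consecutive values (wrapping around): 4.2°, 19.7°, 30.1°, 245.1°, 22.4°, 1.8°, 2.8°, 33.9°.
Largest gap = 245.1° ⇒ minimal covering band is its complement: 360° − 245.1° = 114.9°.
Band runs from +124.5° eastward to -120.6°, crossing the antimeridian.

114.9°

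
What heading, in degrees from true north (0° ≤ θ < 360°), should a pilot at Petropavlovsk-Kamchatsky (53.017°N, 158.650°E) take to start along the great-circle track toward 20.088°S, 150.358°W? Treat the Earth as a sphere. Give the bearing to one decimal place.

Δλ = -150.358 − 158.650 = -309.008°; wrapped into (−180°, 180°]: 50.992°.
θ = atan2( sin Δλ · cos φ₂ , cos φ₁ · sin φ₂ − sin φ₁ · cos φ₂ · cos Δλ )
  = atan2(0.72979, -0.67883) = 132.928° → normalised to [0°, 360°): 132.928°.

132.9°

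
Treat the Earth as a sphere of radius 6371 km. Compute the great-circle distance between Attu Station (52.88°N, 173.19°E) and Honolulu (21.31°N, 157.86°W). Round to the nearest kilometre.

4290 km

Δλ = -157.86 − 173.19 = -331.05°; wrapped into (−180°, 180°]: 28.95°.
Δφ = 21.31 − 52.88 = -31.57°.
a = sin²(Δφ/2) + cos φ₁ · cos φ₂ · sin²(Δλ/2) = 0.109127.
c = 2·atan2(√a, √(1−a)) = 0.67333 rad → d = 6371·c ≈ 4289.81 km.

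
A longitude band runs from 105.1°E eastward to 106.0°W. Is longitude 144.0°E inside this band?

Yes

Band width going east from +105.1° to -106.0°: ((-106.0 − 105.1) mod 360) = 148.9°.
Offset of +144.0° east of the west edge: ((144.0 − 105.1) mod 360) = 38.9°.
38.9° ≤ 148.9° ⇒ inside.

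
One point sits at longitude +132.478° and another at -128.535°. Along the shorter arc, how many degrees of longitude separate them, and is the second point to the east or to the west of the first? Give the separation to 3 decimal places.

98.987° east

Raw difference: -128.535 − 132.478 = -261.013°.
Normalise into (−180°, 180°]: -261.013° + 360° = 98.987°.
Positive ⇒ the second point lies to the east; separation 98.987°.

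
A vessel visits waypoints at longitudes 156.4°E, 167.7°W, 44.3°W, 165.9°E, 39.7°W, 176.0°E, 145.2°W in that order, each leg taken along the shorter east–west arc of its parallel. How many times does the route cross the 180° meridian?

Leg 1: +156.4° → -167.7°, shortest Δλ = 35.9° (east) — crosses 180°.
Leg 2: -167.7° → -44.3°, shortest Δλ = 123.4° (east) — does not cross 180°.
Leg 3: -44.3° → +165.9°, shortest Δλ = -149.8° (west) — crosses 180°.
Leg 4: +165.9° → -39.7°, shortest Δλ = 154.4° (east) — crosses 180°.
Leg 5: -39.7° → +176.0°, shortest Δλ = -144.3° (west) — crosses 180°.
Leg 6: +176.0° → -145.2°, shortest Δλ = 38.8° (east) — crosses 180°.
Total crossings: 5.

5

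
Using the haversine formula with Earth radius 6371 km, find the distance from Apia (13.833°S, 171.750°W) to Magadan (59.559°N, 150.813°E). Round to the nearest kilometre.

Δλ = 150.813 − -171.750 = 322.563°; wrapped into (−180°, 180°]: -37.437°.
Δφ = 59.559 − -13.833 = 73.392°.
a = sin²(Δφ/2) + cos φ₁ · cos φ₂ · sin²(Δλ/2) = 0.407755.
c = 2·atan2(√a, √(1−a)) = 1.38524 rad → d = 6371·c ≈ 8825.38 km.

8825 km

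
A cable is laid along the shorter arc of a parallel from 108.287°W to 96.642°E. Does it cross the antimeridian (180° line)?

Naïve |96.642 − -108.287| = 204.929° > 180°, so the shorter arc goes the other way round — across 180°.
Signed shortest Δλ = ((96.642 − -108.287 + 180) mod 360) − 180 = -155.071°.
Going west by 155.071° from -108.287° passes through 180° before reaching +96.642°.

Yes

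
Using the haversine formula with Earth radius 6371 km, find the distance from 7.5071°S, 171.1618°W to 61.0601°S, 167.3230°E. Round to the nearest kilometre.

Δλ = 167.3230 − -171.1618 = 338.4848°; wrapped into (−180°, 180°]: -21.5152°.
Δφ = -61.0601 − -7.5071 = -53.5530°.
a = sin²(Δφ/2) + cos φ₁ · cos φ₂ · sin²(Δλ/2) = 0.219675.
c = 2·atan2(√a, √(1−a)) = 0.97563 rad → d = 6371·c ≈ 6215.71 km.

6216 km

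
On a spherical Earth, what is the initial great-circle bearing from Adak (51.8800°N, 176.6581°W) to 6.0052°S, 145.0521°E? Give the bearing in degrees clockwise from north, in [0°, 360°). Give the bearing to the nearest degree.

222°

Δλ = 145.0521 − -176.6581 = 321.7102°; wrapped into (−180°, 180°]: -38.2898°.
θ = atan2( sin Δλ · cos φ₂ , cos φ₁ · sin φ₂ − sin φ₁ · cos φ₂ · cos Δλ )
  = atan2(-0.61624, -0.67868) = -137.761° → normalised to [0°, 360°): 222.239°.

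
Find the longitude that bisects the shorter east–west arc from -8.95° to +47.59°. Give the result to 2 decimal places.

Signed shortest Δλ from -8.95° to +47.59° is +56.54°.
Midpoint longitude = -8.95° + (+56.54°)/2 = -8.95° + 28.27° = +19.32°.

+19.32°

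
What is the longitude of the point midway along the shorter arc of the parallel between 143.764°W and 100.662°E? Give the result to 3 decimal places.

158.449°E

Signed shortest Δλ from -143.764° to +100.662° is -115.574°.
Midpoint longitude = -143.764° + (-115.574°)/2 = -143.764° − 57.787° = -201.551°.
Normalise into (−180°, 180°]: +158.449°.
(The naïve average (-143.764 + +100.662)/2 = -21.551° is on the wrong side of the globe.)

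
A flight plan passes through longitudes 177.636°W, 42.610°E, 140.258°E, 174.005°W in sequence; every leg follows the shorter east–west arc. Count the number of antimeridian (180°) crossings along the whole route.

2

Leg 1: -177.636° → +42.610°, shortest Δλ = -139.754° (west) — crosses 180°.
Leg 2: +42.610° → +140.258°, shortest Δλ = 97.648° (east) — does not cross 180°.
Leg 3: +140.258° → -174.005°, shortest Δλ = 45.737° (east) — crosses 180°.
Total crossings: 2.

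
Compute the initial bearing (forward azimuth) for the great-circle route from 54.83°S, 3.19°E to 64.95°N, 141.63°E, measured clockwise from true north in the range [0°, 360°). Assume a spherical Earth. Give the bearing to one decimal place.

Δλ = 141.63 − 3.19 = 138.44°.
θ = atan2( sin Δλ · cos φ₂ , cos φ₁ · sin φ₂ − sin φ₁ · cos φ₂ · cos Δλ )
  = atan2(0.28089, 0.26284) = 46.901° → normalised to [0°, 360°): 46.901°.

46.9°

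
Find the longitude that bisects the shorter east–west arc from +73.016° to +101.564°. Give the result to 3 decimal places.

Signed shortest Δλ from +73.016° to +101.564° is +28.548°.
Midpoint longitude = +73.016° + (+28.548°)/2 = +73.016° + 14.274° = +87.290°.

+87.290°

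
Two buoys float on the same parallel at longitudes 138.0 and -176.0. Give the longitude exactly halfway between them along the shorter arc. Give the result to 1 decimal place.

Signed shortest Δλ from +138.0° to -176.0° is +46.0°.
Midpoint longitude = +138.0° + (+46.0°)/2 = +138.0° + 23.0° = +161.0°.
(The naïve average (+138.0 + -176.0)/2 = -19.0° is on the wrong side of the globe.)

+161.0°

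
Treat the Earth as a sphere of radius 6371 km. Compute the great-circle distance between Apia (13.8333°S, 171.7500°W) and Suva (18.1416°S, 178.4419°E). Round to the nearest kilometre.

Δλ = 178.4419 − -171.7500 = 350.1919°; wrapped into (−180°, 180°]: -9.8081°.
Δφ = -18.1416 − -13.8333 = -4.3083°.
a = sin²(Δφ/2) + cos φ₁ · cos φ₂ · sin²(Δλ/2) = 0.008156.
c = 2·atan2(√a, √(1−a)) = 0.18087 rad → d = 6371·c ≈ 1152.32 km.

1152 km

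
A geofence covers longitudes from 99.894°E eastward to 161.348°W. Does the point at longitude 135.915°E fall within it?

Band width going east from +99.894° to -161.348°: ((-161.348 − 99.894) mod 360) = 98.758°.
Offset of +135.915° east of the west edge: ((135.915 − 99.894) mod 360) = 36.021°.
36.021° ≤ 98.758° ⇒ inside.

Yes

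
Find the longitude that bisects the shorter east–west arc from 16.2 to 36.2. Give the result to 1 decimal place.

Signed shortest Δλ from +16.2° to +36.2° is +20.0°.
Midpoint longitude = +16.2° + (+20.0°)/2 = +16.2° + 10.0° = +26.2°.

+26.2°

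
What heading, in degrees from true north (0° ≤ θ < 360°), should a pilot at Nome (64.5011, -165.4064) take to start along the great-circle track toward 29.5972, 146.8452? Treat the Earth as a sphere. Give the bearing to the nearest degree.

Δλ = 146.8452 − -165.4064 = 312.2516°; wrapped into (−180°, 180°]: -47.7484°.
θ = atan2( sin Δλ · cos φ₂ , cos φ₁ · sin φ₂ − sin φ₁ · cos φ₂ · cos Δλ )
  = atan2(-0.64362, -0.31508) = -116.084° → normalised to [0°, 360°): 243.916°.

244°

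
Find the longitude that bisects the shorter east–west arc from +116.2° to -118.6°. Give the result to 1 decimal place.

Signed shortest Δλ from +116.2° to -118.6° is +125.2°.
Midpoint longitude = +116.2° + (+125.2°)/2 = +116.2° + 62.6° = +178.8°.
(The naïve average (+116.2 + -118.6)/2 = -1.2° is on the wrong side of the globe.)

+178.8°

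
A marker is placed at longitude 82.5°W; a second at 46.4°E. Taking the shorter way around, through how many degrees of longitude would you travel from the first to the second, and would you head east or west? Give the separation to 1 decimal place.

Raw difference: 46.4 − -82.5 = 128.9°.
Normalise into (−180°, 180°]: 128.9° stays 128.9°.
Positive ⇒ the second point lies to the east; separation 128.9°.

128.9° east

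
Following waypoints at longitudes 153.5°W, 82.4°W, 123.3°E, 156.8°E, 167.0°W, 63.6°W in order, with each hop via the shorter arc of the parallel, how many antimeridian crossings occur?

Leg 1: -153.5° → -82.4°, shortest Δλ = 71.1° (east) — does not cross 180°.
Leg 2: -82.4° → +123.3°, shortest Δλ = -154.3° (west) — crosses 180°.
Leg 3: +123.3° → +156.8°, shortest Δλ = 33.5° (east) — does not cross 180°.
Leg 4: +156.8° → -167.0°, shortest Δλ = 36.2° (east) — crosses 180°.
Leg 5: -167.0° → -63.6°, shortest Δλ = 103.4° (east) — does not cross 180°.
Total crossings: 2.

2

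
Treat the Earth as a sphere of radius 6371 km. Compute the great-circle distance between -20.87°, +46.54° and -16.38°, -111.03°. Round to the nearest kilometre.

Δλ = -111.03 − 46.54 = -157.57°.
Δφ = -16.38 − -20.87 = 4.49°.
a = sin²(Δφ/2) + cos φ₁ · cos φ₂ · sin²(Δλ/2) = 0.864091.
c = 2·atan2(√a, √(1−a)) = 2.38646 rad → d = 6371·c ≈ 15204.14 km.

15204 km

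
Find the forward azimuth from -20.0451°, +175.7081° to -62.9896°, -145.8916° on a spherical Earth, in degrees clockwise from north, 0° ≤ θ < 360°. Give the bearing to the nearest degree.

158°

Δλ = -145.8916 − 175.7081 = -321.5997°; wrapped into (−180°, 180°]: 38.4003°.
θ = atan2( sin Δλ · cos φ₂ , cos φ₁ · sin φ₂ − sin φ₁ · cos φ₂ · cos Δλ )
  = atan2(0.28210, -0.71496) = 158.468° → normalised to [0°, 360°): 158.468°.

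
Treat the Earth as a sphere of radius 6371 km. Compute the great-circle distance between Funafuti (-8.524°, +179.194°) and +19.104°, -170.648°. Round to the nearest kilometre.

Δλ = -170.648 − 179.194 = -349.842°; wrapped into (−180°, 180°]: 10.158°.
Δφ = 19.104 − -8.524 = 27.628°.
a = sin²(Δφ/2) + cos φ₁ · cos φ₂ · sin²(Δλ/2) = 0.064335.
c = 2·atan2(√a, √(1−a)) = 0.51289 rad → d = 6371·c ≈ 3267.63 km.

3268 km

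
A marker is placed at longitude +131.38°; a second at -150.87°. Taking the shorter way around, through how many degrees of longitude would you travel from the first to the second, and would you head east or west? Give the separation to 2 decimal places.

77.75° east

Raw difference: -150.87 − 131.38 = -282.25°.
Normalise into (−180°, 180°]: -282.25° + 360° = 77.75°.
Positive ⇒ the second point lies to the east; separation 77.75°.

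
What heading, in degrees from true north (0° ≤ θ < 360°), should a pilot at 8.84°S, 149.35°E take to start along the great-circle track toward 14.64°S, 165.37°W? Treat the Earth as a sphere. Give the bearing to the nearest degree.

102°

Δλ = -165.37 − 149.35 = -314.72°; wrapped into (−180°, 180°]: 45.28°.
θ = atan2( sin Δλ · cos φ₂ , cos φ₁ · sin φ₂ − sin φ₁ · cos φ₂ · cos Δλ )
  = atan2(0.68748, -0.14512) = 101.920° → normalised to [0°, 360°): 101.920°.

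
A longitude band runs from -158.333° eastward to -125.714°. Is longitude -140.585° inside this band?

Band width going east from -158.333° to -125.714°: ((-125.714 − -158.333) mod 360) = 32.619°.
Offset of -140.585° east of the west edge: ((-140.585 − -158.333) mod 360) = 17.748°.
17.748° ≤ 32.619° ⇒ inside.

Yes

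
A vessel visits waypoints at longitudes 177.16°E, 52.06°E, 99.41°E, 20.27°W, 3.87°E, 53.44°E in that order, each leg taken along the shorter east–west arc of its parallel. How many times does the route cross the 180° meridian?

0

Leg 1: +177.16° → +52.06°, shortest Δλ = -125.1° (west) — does not cross 180°.
Leg 2: +52.06° → +99.41°, shortest Δλ = 47.35° (east) — does not cross 180°.
Leg 3: +99.41° → -20.27°, shortest Δλ = -119.68° (west) — does not cross 180°.
Leg 4: -20.27° → +3.87°, shortest Δλ = 24.14° (east) — does not cross 180°.
Leg 5: +3.87° → +53.44°, shortest Δλ = 49.57° (east) — does not cross 180°.
Total crossings: 0.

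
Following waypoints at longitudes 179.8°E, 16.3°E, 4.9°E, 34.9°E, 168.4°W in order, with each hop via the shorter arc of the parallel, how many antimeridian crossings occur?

Leg 1: +179.8° → +16.3°, shortest Δλ = -163.5° (west) — does not cross 180°.
Leg 2: +16.3° → +4.9°, shortest Δλ = -11.4° (west) — does not cross 180°.
Leg 3: +4.9° → +34.9°, shortest Δλ = 30.0° (east) — does not cross 180°.
Leg 4: +34.9° → -168.4°, shortest Δλ = 156.7° (east) — crosses 180°.
Total crossings: 1.

1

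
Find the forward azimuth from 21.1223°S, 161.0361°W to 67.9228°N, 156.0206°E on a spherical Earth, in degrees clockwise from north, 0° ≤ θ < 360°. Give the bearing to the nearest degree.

345°

Δλ = 156.0206 − -161.0361 = 317.0567°; wrapped into (−180°, 180°]: -42.9433°.
θ = atan2( sin Δλ · cos φ₂ , cos φ₁ · sin φ₂ − sin φ₁ · cos φ₂ · cos Δλ )
  = atan2(-0.25606, 0.96357) = -14.882° → normalised to [0°, 360°): 345.118°.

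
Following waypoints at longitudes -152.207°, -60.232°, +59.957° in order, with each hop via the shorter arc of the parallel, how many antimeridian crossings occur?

0

Leg 1: -152.207° → -60.232°, shortest Δλ = 91.975° (east) — does not cross 180°.
Leg 2: -60.232° → +59.957°, shortest Δλ = 120.189° (east) — does not cross 180°.
Total crossings: 0.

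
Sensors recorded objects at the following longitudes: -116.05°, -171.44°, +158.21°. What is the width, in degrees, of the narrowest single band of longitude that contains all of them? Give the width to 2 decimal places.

Sort the longitudes: -171.44°, -116.05°, +158.21°.
Eastward gaps between consecutive values (wrapping around): 55.39°, 274.26°, 30.35°.
Largest gap = 274.26° ⇒ minimal covering band is its complement: 360° − 274.26° = 85.74°.
Band runs from +158.21° eastward to -116.05°, crossing the antimeridian.

85.74°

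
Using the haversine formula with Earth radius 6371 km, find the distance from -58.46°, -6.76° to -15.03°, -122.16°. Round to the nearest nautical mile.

Δλ = -122.16 − -6.76 = -115.40°.
Δφ = -15.03 − -58.46 = 43.43°.
a = sin²(Δφ/2) + cos φ₁ · cos φ₂ · sin²(Δλ/2) = 0.497841.
c = 2·atan2(√a, √(1−a)) = 1.56648 rad → d = 6371·c ≈ 9980.03 km ≈ 5388.78 nmi.

5389 nmi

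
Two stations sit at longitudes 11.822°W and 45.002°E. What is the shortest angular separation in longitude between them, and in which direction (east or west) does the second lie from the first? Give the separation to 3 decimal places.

Raw difference: 45.002 − -11.822 = 56.824°.
Normalise into (−180°, 180°]: 56.824° stays 56.824°.
Positive ⇒ the second point lies to the east; separation 56.824°.

56.824° east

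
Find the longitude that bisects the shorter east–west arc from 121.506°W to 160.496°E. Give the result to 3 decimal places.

160.505°W

Signed shortest Δλ from -121.506° to +160.496° is -77.998°.
Midpoint longitude = -121.506° + (-77.998°)/2 = -121.506° − 38.999° = -160.505°.
(The naïve average (-121.506 + +160.496)/2 = 19.495° is on the wrong side of the globe.)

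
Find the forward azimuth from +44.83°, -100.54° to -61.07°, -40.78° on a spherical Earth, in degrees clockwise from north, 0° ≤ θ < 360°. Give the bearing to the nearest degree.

Δλ = -40.78 − -100.54 = 59.76°.
θ = atan2( sin Δλ · cos φ₂ , cos φ₁ · sin φ₂ − sin φ₁ · cos φ₂ · cos Δλ )
  = atan2(0.41791, -0.79246) = 152.194° → normalised to [0°, 360°): 152.194°.

152°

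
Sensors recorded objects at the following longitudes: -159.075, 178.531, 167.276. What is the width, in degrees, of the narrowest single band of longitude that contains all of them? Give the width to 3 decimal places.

33.649°

Sort the longitudes: -159.075°, +167.276°, +178.531°.
Eastward gaps between consecutive values (wrapping around): 326.351°, 11.255°, 22.394°.
Largest gap = 326.351° ⇒ minimal covering band is its complement: 360° − 326.351° = 33.649°.
Band runs from +167.276° eastward to -159.075°, crossing the antimeridian.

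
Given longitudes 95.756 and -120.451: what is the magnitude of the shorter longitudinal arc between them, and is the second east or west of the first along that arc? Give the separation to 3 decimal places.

143.793° east

Raw difference: -120.451 − 95.756 = -216.207°.
Normalise into (−180°, 180°]: -216.207° + 360° = 143.793°.
Positive ⇒ the second point lies to the east; separation 143.793°.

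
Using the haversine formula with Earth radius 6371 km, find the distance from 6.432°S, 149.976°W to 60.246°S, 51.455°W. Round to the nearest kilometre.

Δλ = -51.455 − -149.976 = 98.521°.
Δφ = -60.246 − -6.432 = -53.814°.
a = sin²(Δφ/2) + cos φ₁ · cos φ₂ · sin²(Δλ/2) = 0.487908.
c = 2·atan2(√a, √(1−a)) = 1.54661 rad → d = 6371·c ≈ 9853.45 km.

9853 km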